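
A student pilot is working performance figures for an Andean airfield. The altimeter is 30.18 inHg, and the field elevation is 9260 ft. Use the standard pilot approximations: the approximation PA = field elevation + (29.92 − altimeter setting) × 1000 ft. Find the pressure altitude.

Pressure correction = (29.92 − 30.18) × 1000 = -260 ft.
Pressure altitude = 9260 + (-260) = 9000 ft.

9000 ft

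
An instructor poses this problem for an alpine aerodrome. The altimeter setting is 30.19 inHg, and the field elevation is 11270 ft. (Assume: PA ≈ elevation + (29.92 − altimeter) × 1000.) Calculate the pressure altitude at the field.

11000 ft

Pressure correction = (29.92 − 30.19) × 1000 = -270 ft.
Pressure altitude = 11270 + (-270) = 11000 ft.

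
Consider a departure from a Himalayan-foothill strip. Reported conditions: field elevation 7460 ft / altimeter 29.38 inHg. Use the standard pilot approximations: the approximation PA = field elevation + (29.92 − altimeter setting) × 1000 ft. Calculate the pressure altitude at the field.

Pressure correction = (29.92 − 29.38) × 1000 = +540 ft.
Pressure altitude = 7460 + (+540) = 8000 ft.

8000 ft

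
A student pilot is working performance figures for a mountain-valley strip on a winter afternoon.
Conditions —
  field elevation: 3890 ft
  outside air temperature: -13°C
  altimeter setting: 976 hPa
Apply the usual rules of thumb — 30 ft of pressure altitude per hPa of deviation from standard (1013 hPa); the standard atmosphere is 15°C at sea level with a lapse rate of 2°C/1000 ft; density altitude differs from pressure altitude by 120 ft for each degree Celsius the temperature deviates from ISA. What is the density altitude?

Pressure altitude = 3890 + (1013 − 976) × 30 = 3890 + (+1110) = 5000 ft.
ISA temperature at 5000 ft = 15 − 2 × (5000/1000) = 5°C.
ISA deviation = -13 − 5 = -18°C.
Density altitude = 5000 + 120 × (-18) = 2840 ft.

2840 ft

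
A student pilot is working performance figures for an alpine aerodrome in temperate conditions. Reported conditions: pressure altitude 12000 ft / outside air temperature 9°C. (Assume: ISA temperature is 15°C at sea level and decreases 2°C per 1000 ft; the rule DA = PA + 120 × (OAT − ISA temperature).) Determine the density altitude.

14160 ft

ISA temperature at 12000 ft = 15 − 2 × (12000/1000) = -9°C.
ISA deviation = 9 − (-9) = +18°C.
Density altitude = 12000 + 120 × (18) = 12000 + (+2160) = 14160 ft.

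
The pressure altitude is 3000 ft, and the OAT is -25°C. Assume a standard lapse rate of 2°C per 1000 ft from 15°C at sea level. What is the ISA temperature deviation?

ISA temperature at 3000 ft = 15 − 2 × (3000/1000) = 9°C.
Deviation = OAT − ISA = -25 − 9 = -34°C.

ISA-34°C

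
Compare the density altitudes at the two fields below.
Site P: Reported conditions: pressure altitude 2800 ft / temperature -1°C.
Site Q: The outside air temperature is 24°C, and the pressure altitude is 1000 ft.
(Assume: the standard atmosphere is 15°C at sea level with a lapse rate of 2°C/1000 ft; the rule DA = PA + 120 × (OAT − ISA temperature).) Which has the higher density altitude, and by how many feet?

Site P: ISA temp = 9.4°C, deviation -10.4°C, DA = 2800 + 120 × (-10.4) = 1552 ft.
Site Q: ISA temp = 13°C, deviation +11°C, DA = 1000 + 120 × 11 = 2320 ft.
Site Q is higher by 2320 − 1552 = 768 ft.

Site Q by 768 ft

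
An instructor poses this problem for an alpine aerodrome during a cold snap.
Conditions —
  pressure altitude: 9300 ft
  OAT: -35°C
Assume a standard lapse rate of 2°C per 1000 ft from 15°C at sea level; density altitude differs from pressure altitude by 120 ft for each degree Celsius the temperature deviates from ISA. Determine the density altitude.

5532 ft

ISA temperature at 9300 ft = 15 − 2 × (9300/1000) = -3.6°C.
ISA deviation = -35 − (-3.6) = -31.4°C.
Density altitude = 9300 + 120 × (-31.4) = 9300 + (-3768) = 5532 ft.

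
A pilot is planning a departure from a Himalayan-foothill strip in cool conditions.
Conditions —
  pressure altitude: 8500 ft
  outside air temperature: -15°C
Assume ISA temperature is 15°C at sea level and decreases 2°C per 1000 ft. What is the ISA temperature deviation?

ISA temperature at 8500 ft = 15 − 2 × (8500/1000) = -2°C.
Deviation = OAT − ISA = -15 − (-2) = -13°C.

ISA-13°C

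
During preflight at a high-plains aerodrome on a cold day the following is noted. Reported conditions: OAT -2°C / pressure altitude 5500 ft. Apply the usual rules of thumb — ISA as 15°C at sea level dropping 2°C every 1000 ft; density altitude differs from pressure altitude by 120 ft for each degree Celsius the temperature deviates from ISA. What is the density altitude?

ISA temperature at 5500 ft = 15 − 2 × (5500/1000) = 4°C.
ISA deviation = -2 − 4 = -6°C.
Density altitude = 5500 + 120 × (-6) = 5500 + (-720) = 4780 ft.

4780 ft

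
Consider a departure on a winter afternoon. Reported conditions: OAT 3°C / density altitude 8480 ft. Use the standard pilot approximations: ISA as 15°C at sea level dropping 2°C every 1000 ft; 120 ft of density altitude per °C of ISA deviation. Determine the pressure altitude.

DA = PA + 120 × (OAT − (15 − 2·PA/1000)) = PA + 120·OAT − 1800 + 0.24·PA = 1.24·PA + 120·OAT − 1800.
So 1.24·PA = 8480 − 120 × 3 + 1800 = 9920.
PA = 9920 / 1.24 = 8000 ft.

8000 ft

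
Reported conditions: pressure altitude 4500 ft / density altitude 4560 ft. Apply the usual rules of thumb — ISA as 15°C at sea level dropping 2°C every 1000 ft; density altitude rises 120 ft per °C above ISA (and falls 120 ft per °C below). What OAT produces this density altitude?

Density altitude − pressure altitude = 4560 − 4500 = +60 ft.
At 120 ft/°C that is an ISA deviation of 60/120 = +0.5°C.
ISA temperature at 4500 ft = 15 − 2 × (4500/1000) = 6°C.
OAT = ISA + deviation = 6 + (+0.5) = 6.5°C.

6.5°C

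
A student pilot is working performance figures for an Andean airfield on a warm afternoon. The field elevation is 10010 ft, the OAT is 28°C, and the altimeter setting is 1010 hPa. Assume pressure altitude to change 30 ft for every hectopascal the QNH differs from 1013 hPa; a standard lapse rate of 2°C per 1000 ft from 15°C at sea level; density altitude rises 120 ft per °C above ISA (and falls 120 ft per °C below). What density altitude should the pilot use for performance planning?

Pressure altitude = 10010 + (1013 − 1010) × 30 = 10010 + (+90) = 10100 ft.
ISA temperature at 10100 ft = 15 − 2 × (10100/1000) = -5.2°C.
ISA deviation = 28 − (-5.2) = +33.2°C.
Density altitude = 10100 + 120 × (33.2) = 14084 ft.

14084 ft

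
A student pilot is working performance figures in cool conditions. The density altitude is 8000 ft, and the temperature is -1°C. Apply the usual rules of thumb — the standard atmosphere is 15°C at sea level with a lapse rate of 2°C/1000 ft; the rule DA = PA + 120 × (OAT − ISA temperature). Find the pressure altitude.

DA = PA + 120 × (OAT − (15 − 2·PA/1000)) = PA + 120·OAT − 1800 + 0.24·PA = 1.24·PA + 120·OAT − 1800.
So 1.24·PA = 8000 − 120 × (-1) + 1800 = 9920.
PA = 9920 / 1.24 = 8000 ft.

8000 ft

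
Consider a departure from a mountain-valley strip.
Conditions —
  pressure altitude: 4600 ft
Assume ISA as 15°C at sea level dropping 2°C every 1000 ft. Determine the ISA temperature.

5.8°C

ISA temperature = 15 − 2 × (4600/1000) = 15 − 9.2 = 5.8°C.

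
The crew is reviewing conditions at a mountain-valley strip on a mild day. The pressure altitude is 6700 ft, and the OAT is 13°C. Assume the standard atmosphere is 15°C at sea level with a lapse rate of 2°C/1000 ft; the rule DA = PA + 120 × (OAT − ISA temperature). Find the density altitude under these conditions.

8068 ft

ISA temperature at 6700 ft = 15 − 2 × (6700/1000) = 1.6°C.
ISA deviation = 13 − 1.6 = +11.4°C.
Density altitude = 6700 + 120 × (11.4) = 6700 + (+1368) = 8068 ft.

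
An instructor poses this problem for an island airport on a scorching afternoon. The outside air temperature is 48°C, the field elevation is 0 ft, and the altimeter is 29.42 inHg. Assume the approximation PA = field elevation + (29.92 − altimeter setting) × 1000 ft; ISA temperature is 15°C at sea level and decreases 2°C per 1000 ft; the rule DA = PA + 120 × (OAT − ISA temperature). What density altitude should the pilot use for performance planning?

4580 ft

Pressure altitude = 0 + (29.92 − 29.42) × 1000 = 0 + (+500) = 500 ft.
ISA temperature at 500 ft = 15 − 2 × (500/1000) = 14°C.
ISA deviation = 48 − 14 = +34°C.
Density altitude = 500 + 120 × (34) = 4580 ft.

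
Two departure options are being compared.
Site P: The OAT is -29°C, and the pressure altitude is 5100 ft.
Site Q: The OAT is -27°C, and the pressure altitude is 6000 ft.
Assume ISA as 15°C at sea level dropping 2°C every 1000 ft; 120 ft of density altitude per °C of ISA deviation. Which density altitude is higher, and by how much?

Site Q by 1356 ft

Site P: ISA temp = 4.8°C, deviation -33.8°C, DA = 5100 + 120 × (-33.8) = 1044 ft.
Site Q: ISA temp = 3°C, deviation -30°C, DA = 6000 + 120 × (-30) = 2400 ft.
Site Q is higher by 2400 − 1044 = 1356 ft.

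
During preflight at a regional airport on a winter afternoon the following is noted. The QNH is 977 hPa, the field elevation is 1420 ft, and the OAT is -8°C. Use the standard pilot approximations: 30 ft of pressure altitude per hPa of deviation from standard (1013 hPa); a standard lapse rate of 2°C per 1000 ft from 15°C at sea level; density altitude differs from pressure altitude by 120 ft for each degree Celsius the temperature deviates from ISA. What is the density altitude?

340 ft

Pressure altitude = 1420 + (1013 − 977) × 30 = 1420 + (+1080) = 2500 ft.
ISA temperature at 2500 ft = 15 − 2 × (2500/1000) = 10°C.
ISA deviation = -8 − 10 = -18°C.
Density altitude = 2500 + 120 × (-18) = 340 ft.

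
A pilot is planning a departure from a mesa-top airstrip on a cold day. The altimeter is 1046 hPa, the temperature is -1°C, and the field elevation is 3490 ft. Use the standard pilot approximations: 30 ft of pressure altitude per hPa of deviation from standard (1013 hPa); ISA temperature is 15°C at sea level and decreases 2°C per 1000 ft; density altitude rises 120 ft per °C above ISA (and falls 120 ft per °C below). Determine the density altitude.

1180 ft

Pressure altitude = 3490 + (1013 − 1046) × 30 = 3490 + (-990) = 2500 ft.
ISA temperature at 2500 ft = 15 − 2 × (2500/1000) = 10°C.
ISA deviation = -1 − 10 = -11°C.
Density altitude = 2500 + 120 × (-11) = 1180 ft.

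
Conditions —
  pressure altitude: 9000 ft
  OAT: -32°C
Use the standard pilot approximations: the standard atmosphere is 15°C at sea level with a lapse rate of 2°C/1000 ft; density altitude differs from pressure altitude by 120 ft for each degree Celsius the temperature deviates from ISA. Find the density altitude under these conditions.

ISA temperature at 9000 ft = 15 − 2 × (9000/1000) = -3°C.
ISA deviation = -32 − (-3) = -29°C.
Density altitude = 9000 + 120 × (-29) = 9000 + (-3480) = 5520 ft.

5520 ft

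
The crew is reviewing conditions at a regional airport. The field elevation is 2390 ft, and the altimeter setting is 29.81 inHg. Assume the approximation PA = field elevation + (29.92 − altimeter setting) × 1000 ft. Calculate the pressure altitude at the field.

2500 ft

Pressure correction = (29.92 − 29.81) × 1000 = +110 ft.
Pressure altitude = 2390 + (+110) = 2500 ft.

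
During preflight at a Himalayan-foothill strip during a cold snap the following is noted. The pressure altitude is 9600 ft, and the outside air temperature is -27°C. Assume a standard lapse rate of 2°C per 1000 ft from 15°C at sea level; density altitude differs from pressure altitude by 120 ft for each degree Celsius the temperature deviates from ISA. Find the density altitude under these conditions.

6864 ft

ISA temperature at 9600 ft = 15 − 2 × (9600/1000) = -4.2°C.
ISA deviation = -27 − (-4.2) = -22.8°C.
Density altitude = 9600 + 120 × (-22.8) = 9600 + (-2736) = 6864 ft.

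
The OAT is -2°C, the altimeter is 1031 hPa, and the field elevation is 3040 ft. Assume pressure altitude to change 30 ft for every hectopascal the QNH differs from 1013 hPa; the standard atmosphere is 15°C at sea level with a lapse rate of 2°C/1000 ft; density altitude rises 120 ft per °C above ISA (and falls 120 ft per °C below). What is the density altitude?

1060 ft

Pressure altitude = 3040 + (1013 − 1031) × 30 = 3040 + (-540) = 2500 ft.
ISA temperature at 2500 ft = 15 − 2 × (2500/1000) = 10°C.
ISA deviation = -2 − 10 = -12°C.
Density altitude = 2500 + 120 × (-12) = 1060 ft.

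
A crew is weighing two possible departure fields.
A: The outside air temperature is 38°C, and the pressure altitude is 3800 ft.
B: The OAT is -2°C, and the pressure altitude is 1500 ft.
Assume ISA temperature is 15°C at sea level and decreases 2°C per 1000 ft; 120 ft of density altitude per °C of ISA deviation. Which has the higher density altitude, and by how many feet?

A by 7652 ft

A: ISA temp = 7.4°C, deviation +30.6°C, DA = 3800 + 120 × 30.6 = 7472 ft.
B: ISA temp = 12°C, deviation -14°C, DA = 1500 + 120 × (-14) = -180 ft.
A is higher by 7472 − (-180) = 7652 ft.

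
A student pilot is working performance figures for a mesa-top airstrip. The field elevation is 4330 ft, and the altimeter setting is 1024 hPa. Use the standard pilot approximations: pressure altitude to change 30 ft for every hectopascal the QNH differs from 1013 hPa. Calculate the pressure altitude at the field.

Pressure correction = (1013 − 1024) × 30 = -330 ft.
Pressure altitude = 4330 + (-330) = 4000 ft.

4000 ft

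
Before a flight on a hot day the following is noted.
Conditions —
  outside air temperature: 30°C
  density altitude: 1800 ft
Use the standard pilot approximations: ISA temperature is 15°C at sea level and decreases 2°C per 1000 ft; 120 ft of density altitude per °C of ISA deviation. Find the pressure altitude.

0 ft

DA = PA + 120 × (OAT − (15 − 2·PA/1000)) = PA + 120·OAT − 1800 + 0.24·PA = 1.24·PA + 120·OAT − 1800.
So 1.24·PA = 1800 − 120 × 30 + 1800 = 0.
PA = 0 / 1.24 = 0 ft.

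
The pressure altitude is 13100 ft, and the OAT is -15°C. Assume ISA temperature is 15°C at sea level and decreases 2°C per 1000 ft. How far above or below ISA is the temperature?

ISA-3.8°C

ISA temperature at 13100 ft = 15 − 2 × (13100/1000) = -11.2°C.
Deviation = OAT − ISA = -15 − (-11.2) = -3.8°C.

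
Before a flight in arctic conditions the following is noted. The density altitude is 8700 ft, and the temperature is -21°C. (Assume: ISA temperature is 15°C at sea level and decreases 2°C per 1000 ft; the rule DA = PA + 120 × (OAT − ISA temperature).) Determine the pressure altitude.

DA = PA + 120 × (OAT − (15 − 2·PA/1000)) = PA + 120·OAT − 1800 + 0.24·PA = 1.24·PA + 120·OAT − 1800.
So 1.24·PA = 8700 − 120 × (-21) + 1800 = 13020.
PA = 13020 / 1.24 = 10500 ft.

10500 ft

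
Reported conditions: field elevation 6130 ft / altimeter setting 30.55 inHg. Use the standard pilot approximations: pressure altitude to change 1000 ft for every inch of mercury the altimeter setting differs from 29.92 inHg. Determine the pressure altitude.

Pressure correction = (29.92 − 30.55) × 1000 = -630 ft.
Pressure altitude = 6130 + (-630) = 5500 ft.

5500 ft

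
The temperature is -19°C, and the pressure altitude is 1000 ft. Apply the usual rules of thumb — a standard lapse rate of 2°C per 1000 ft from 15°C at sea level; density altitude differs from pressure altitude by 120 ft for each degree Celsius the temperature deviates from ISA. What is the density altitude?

ISA temperature at 1000 ft = 15 − 2 × (1000/1000) = 13°C.
ISA deviation = -19 − 13 = -32°C.
Density altitude = 1000 + 120 × (-32) = 1000 + (-3840) = -2840 ft.

-2840 ft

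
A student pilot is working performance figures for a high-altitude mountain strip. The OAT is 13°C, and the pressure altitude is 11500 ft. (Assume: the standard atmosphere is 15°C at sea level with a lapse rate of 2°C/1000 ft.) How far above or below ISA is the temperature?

ISA+21°C

ISA temperature at 11500 ft = 15 − 2 × (11500/1000) = -8°C.
Deviation = OAT − ISA = 13 − (-8) = +21°C.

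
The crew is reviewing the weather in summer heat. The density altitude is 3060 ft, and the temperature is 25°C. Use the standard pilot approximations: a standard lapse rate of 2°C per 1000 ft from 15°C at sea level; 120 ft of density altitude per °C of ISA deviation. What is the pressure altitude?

DA = PA + 120 × (OAT − (15 − 2·PA/1000)) = PA + 120·OAT − 1800 + 0.24·PA = 1.24·PA + 120·OAT − 1800.
So 1.24·PA = 3060 − 120 × 25 + 1800 = 1860.
PA = 1860 / 1.24 = 1500 ft.

1500 ft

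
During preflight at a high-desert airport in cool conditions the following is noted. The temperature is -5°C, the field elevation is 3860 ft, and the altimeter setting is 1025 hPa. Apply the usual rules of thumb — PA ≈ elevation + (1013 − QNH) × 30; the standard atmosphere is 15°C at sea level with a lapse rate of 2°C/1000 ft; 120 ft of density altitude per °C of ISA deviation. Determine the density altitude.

1940 ft

Pressure altitude = 3860 + (1013 − 1025) × 30 = 3860 + (-360) = 3500 ft.
ISA temperature at 3500 ft = 15 − 2 × (3500/1000) = 8°C.
ISA deviation = -5 − 8 = -13°C.
Density altitude = 3500 + 120 × (-13) = 1940 ft.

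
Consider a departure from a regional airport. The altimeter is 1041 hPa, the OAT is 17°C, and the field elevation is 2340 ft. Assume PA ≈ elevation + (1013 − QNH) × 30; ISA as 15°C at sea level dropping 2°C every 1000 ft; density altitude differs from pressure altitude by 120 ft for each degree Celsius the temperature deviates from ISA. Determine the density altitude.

Pressure altitude = 2340 + (1013 − 1041) × 30 = 2340 + (-840) = 1500 ft.
ISA temperature at 1500 ft = 15 − 2 × (1500/1000) = 12°C.
ISA deviation = 17 − 12 = +5°C.
Density altitude = 1500 + 120 × (5) = 2100 ft.

2100 ft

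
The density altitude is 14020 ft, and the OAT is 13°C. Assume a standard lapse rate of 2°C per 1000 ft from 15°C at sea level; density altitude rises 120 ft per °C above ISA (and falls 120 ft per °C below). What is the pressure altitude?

11500 ft

DA = PA + 120 × (OAT − (15 − 2·PA/1000)) = PA + 120·OAT − 1800 + 0.24·PA = 1.24·PA + 120·OAT − 1800.
So 1.24·PA = 14020 − 120 × 13 + 1800 = 14260.
PA = 14260 / 1.24 = 11500 ft.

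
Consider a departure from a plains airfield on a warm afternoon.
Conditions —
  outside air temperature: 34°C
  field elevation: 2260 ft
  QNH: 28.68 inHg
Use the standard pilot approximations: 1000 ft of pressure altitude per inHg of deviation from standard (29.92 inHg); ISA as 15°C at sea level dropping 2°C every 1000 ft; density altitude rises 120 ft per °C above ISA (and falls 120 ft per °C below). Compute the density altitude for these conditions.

6620 ft

Pressure altitude = 2260 + (29.92 − 28.68) × 1000 = 2260 + (+1240) = 3500 ft.
ISA temperature at 3500 ft = 15 − 2 × (3500/1000) = 8°C.
ISA deviation = 34 − 8 = +26°C.
Density altitude = 3500 + 120 × (26) = 6620 ft.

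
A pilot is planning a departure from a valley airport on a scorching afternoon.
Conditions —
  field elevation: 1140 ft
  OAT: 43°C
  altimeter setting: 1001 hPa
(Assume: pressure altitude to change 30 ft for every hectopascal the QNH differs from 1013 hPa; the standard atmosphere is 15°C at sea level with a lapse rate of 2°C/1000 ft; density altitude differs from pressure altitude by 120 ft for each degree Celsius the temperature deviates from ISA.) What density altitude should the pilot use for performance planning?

Pressure altitude = 1140 + (1013 − 1001) × 30 = 1140 + (+360) = 1500 ft.
ISA temperature at 1500 ft = 15 − 2 × (1500/1000) = 12°C.
ISA deviation = 43 − 12 = +31°C.
Density altitude = 1500 + 120 × (31) = 5220 ft.

5220 ft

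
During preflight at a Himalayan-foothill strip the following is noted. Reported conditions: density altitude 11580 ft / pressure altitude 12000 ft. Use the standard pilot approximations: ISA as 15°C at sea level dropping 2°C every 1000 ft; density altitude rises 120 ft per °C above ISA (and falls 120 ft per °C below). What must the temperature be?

-12.5°C

Density altitude − pressure altitude = 11580 − 12000 = -420 ft.
At 120 ft/°C that is an ISA deviation of -420/120 = -3.5°C.
ISA temperature at 12000 ft = 15 − 2 × (12000/1000) = -9°C.
OAT = ISA + deviation = -9 + (-3.5) = -12.5°C.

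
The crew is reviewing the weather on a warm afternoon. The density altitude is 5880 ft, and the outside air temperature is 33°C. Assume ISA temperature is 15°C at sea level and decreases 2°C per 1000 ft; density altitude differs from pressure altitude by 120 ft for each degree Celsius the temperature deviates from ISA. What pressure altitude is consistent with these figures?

3000 ft

DA = PA + 120 × (OAT − (15 − 2·PA/1000)) = PA + 120·OAT − 1800 + 0.24·PA = 1.24·PA + 120·OAT − 1800.
So 1.24·PA = 5880 − 120 × 33 + 1800 = 3720.
PA = 3720 / 1.24 = 3000 ft.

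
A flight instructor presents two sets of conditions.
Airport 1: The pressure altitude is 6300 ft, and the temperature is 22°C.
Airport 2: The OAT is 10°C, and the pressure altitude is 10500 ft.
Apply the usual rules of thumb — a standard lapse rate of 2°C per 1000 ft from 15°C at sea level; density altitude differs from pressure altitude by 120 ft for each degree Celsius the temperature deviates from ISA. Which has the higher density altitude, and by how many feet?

Airport 2 by 3768 ft

Airport 1: ISA temp = 2.4°C, deviation +19.6°C, DA = 6300 + 120 × 19.6 = 8652 ft.
Airport 2: ISA temp = -6°C, deviation +16°C, DA = 10500 + 120 × 16 = 12420 ft.
Airport 2 is higher by 12420 − 8652 = 3768 ft.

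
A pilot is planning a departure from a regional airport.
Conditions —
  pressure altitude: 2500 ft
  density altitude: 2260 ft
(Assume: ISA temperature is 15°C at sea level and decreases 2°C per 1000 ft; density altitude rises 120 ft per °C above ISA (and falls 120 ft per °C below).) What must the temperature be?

8°C

Density altitude − pressure altitude = 2260 − 2500 = -240 ft.
At 120 ft/°C that is an ISA deviation of -240/120 = -2°C.
ISA temperature at 2500 ft = 15 − 2 × (2500/1000) = 10°C.
OAT = ISA + deviation = 10 + (-2) = 8°C.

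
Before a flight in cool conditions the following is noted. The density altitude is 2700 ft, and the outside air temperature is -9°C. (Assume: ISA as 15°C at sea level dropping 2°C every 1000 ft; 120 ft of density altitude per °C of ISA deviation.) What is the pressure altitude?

4500 ft

DA = PA + 120 × (OAT − (15 − 2·PA/1000)) = PA + 120·OAT − 1800 + 0.24·PA = 1.24·PA + 120·OAT − 1800.
So 1.24·PA = 2700 − 120 × (-9) + 1800 = 5580.
PA = 5580 / 1.24 = 4500 ft.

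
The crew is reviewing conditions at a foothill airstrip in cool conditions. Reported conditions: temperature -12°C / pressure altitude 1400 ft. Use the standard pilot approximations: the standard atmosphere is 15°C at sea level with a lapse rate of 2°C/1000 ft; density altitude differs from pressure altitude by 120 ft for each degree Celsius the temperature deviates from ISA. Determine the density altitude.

ISA temperature at 1400 ft = 15 − 2 × (1400/1000) = 12.2°C.
ISA deviation = -12 − 12.2 = -24.2°C.
Density altitude = 1400 + 120 × (-24.2) = 1400 + (-2904) = -1504 ft.

-1504 ft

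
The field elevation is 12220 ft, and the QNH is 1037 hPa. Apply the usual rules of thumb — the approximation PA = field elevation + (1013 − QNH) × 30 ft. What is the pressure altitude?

11500 ft

Pressure correction = (1013 − 1037) × 30 = -720 ft.
Pressure altitude = 12220 + (-720) = 11500 ft.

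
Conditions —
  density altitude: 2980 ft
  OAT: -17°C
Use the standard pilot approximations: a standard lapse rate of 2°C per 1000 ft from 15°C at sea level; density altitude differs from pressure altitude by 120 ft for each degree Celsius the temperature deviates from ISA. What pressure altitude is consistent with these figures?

5500 ft

DA = PA + 120 × (OAT − (15 − 2·PA/1000)) = PA + 120·OAT − 1800 + 0.24·PA = 1.24·PA + 120·OAT − 1800.
So 1.24·PA = 2980 − 120 × (-17) + 1800 = 6820.
PA = 6820 / 1.24 = 5500 ft.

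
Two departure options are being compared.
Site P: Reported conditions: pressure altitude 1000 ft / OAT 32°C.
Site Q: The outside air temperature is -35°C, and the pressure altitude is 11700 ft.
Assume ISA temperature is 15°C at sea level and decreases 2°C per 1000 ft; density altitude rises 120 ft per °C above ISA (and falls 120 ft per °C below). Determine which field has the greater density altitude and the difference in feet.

Site P: ISA temp = 13°C, deviation +19°C, DA = 1000 + 120 × 19 = 3280 ft.
Site Q: ISA temp = -8.4°C, deviation -26.6°C, DA = 11700 + 120 × (-26.6) = 8508 ft.
Site Q is higher by 8508 − 3280 = 5228 ft.

Site Q by 5228 ft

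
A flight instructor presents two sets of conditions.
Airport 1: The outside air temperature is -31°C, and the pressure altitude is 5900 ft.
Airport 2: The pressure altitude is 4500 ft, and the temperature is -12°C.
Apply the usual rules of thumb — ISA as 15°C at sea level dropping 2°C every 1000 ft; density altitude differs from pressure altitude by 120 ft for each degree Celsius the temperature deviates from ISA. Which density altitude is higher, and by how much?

Airport 1: ISA temp = 3.2°C, deviation -34.2°C, DA = 5900 + 120 × (-34.2) = 1796 ft.
Airport 2: ISA temp = 6°C, deviation -18°C, DA = 4500 + 120 × (-18) = 2340 ft.
Airport 2 is higher by 2340 − 1796 = 544 ft.

Airport 2 by 544 ft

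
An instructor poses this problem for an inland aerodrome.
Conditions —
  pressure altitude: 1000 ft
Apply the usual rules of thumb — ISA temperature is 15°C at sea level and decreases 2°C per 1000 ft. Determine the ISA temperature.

13°C

ISA temperature = 15 − 2 × (1000/1000) = 15 − 2 = 13°C.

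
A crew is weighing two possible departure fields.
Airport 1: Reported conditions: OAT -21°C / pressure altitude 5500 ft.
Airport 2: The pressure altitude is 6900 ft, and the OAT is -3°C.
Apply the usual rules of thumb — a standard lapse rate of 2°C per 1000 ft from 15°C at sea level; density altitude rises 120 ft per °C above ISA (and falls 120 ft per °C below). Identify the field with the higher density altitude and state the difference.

Airport 1: ISA temp = 4°C, deviation -25°C, DA = 5500 + 120 × (-25) = 2500 ft.
Airport 2: ISA temp = 1.2°C, deviation -4.2°C, DA = 6900 + 120 × (-4.2) = 6396 ft.
Airport 2 is higher by 6396 − 2500 = 3896 ft.

Airport 2 by 3896 ft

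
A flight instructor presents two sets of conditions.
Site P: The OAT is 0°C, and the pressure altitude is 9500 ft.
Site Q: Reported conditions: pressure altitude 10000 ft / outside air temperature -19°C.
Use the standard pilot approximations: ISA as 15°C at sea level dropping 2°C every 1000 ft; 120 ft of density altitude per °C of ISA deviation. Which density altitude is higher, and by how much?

Site P: ISA temp = -4°C, deviation +4°C, DA = 9500 + 120 × 4 = 9980 ft.
Site Q: ISA temp = -5°C, deviation -14°C, DA = 10000 + 120 × (-14) = 8320 ft.
Site P is higher by 9980 − 8320 = 1660 ft.

Site P by 1660 ft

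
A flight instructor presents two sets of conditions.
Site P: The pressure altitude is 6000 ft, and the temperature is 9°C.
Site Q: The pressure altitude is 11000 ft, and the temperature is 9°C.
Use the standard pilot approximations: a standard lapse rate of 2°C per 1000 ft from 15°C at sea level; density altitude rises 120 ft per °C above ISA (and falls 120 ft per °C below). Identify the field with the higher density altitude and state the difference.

Site P: ISA temp = 3°C, deviation +6°C, DA = 6000 + 120 × 6 = 6720 ft.
Site Q: ISA temp = -7°C, deviation +16°C, DA = 11000 + 120 × 16 = 12920 ft.
Site Q is higher by 12920 − 6720 = 6200 ft.

Site Q by 6200 ft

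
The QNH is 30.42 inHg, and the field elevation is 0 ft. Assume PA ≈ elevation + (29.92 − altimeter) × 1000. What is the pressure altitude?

Pressure correction = (29.92 − 30.42) × 1000 = -500 ft.
Pressure altitude = 0 + (-500) = -500 ft.

-500 ft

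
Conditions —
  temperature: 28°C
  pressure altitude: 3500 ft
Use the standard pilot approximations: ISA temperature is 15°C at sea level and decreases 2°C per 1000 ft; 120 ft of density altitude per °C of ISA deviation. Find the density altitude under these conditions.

5900 ft

ISA temperature at 3500 ft = 15 − 2 × (3500/1000) = 8°C.
ISA deviation = 28 − 8 = +20°C.
Density altitude = 3500 + 120 × (20) = 3500 + (+2400) = 5900 ft.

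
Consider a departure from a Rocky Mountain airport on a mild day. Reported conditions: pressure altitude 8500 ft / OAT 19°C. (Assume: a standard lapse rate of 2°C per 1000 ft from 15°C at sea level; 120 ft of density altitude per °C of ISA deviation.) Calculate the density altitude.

11020 ft

ISA temperature at 8500 ft = 15 − 2 × (8500/1000) = -2°C.
ISA deviation = 19 − (-2) = +21°C.
Density altitude = 8500 + 120 × (21) = 8500 + (+2520) = 11020 ft.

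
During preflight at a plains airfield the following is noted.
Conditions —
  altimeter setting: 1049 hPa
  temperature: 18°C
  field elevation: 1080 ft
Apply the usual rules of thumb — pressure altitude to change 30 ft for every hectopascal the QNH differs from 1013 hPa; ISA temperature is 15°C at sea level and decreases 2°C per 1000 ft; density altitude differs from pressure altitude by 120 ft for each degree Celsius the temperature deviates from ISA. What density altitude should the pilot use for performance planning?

Pressure altitude = 1080 + (1013 − 1049) × 30 = 1080 + (-1080) = 0 ft.
ISA temperature at 0 ft = 15 − 2 × (0/1000) = 15°C.
ISA deviation = 18 − 15 = +3°C.
Density altitude = 0 + 120 × (3) = 360 ft.

360 ft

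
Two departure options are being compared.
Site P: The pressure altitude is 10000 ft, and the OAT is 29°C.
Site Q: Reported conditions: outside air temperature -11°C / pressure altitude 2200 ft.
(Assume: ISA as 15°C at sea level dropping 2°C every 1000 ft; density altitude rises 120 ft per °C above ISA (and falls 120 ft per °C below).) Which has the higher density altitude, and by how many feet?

Site P by 14472 ft

Site P: ISA temp = -5°C, deviation +34°C, DA = 10000 + 120 × 34 = 14080 ft.
Site Q: ISA temp = 10.6°C, deviation -21.6°C, DA = 2200 + 120 × (-21.6) = -392 ft.
Site P is higher by 14080 − (-392) = 14472 ft.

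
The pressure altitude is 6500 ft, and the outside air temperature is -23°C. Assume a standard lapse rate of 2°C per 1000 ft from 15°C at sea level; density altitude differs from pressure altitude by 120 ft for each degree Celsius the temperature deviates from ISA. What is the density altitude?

ISA temperature at 6500 ft = 15 − 2 × (6500/1000) = 2°C.
ISA deviation = -23 − 2 = -25°C.
Density altitude = 6500 + 120 × (-25) = 6500 + (-3000) = 3500 ft.

3500 ft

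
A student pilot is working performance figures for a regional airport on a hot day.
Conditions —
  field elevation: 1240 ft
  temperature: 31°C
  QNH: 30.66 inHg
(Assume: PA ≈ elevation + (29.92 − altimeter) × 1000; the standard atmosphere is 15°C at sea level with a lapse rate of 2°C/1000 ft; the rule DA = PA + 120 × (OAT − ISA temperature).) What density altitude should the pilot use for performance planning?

Pressure altitude = 1240 + (29.92 − 30.66) × 1000 = 1240 + (-740) = 500 ft.
ISA temperature at 500 ft = 15 − 2 × (500/1000) = 14°C.
ISA deviation = 31 − 14 = +17°C.
Density altitude = 500 + 120 × (17) = 2540 ft.

2540 ft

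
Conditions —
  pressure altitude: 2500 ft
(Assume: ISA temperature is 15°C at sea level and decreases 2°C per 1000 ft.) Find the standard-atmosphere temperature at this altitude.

10°C

ISA temperature = 15 − 2 × (2500/1000) = 15 − 5 = 10°C.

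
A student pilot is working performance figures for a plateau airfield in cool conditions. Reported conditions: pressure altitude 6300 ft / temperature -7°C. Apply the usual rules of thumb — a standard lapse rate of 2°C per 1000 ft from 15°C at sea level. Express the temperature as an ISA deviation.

ISA temperature at 6300 ft = 15 − 2 × (6300/1000) = 2.4°C.
Deviation = OAT − ISA = -7 − 2.4 = -9.4°C.

ISA-9.4°C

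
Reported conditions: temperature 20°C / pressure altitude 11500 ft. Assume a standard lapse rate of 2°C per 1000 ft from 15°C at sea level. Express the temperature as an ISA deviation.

ISA+28°C

ISA temperature at 11500 ft = 15 − 2 × (11500/1000) = -8°C.
Deviation = OAT − ISA = 20 − (-8) = +28°C.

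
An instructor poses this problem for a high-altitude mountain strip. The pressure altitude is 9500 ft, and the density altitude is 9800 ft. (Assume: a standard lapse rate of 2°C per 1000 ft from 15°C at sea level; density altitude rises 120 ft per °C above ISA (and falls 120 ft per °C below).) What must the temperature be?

-1.5°C

Density altitude − pressure altitude = 9800 − 9500 = +300 ft.
At 120 ft/°C that is an ISA deviation of 300/120 = +2.5°C.
ISA temperature at 9500 ft = 15 − 2 × (9500/1000) = -4°C.
OAT = ISA + deviation = -4 + (+2.5) = -1.5°C.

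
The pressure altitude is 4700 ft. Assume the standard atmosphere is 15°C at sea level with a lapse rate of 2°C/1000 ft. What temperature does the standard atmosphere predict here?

5.6°C

ISA temperature = 15 − 2 × (4700/1000) = 15 − 9.4 = 5.6°C.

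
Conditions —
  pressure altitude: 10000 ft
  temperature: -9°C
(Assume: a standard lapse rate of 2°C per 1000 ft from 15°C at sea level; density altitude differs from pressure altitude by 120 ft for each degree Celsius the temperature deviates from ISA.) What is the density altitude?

ISA temperature at 10000 ft = 15 − 2 × (10000/1000) = -5°C.
ISA deviation = -9 − (-5) = -4°C.
Density altitude = 10000 + 120 × (-4) = 10000 + (-480) = 9520 ft.

9520 ft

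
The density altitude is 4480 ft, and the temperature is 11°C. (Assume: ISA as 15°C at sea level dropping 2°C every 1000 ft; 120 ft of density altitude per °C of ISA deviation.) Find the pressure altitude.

DA = PA + 120 × (OAT − (15 − 2·PA/1000)) = PA + 120·OAT − 1800 + 0.24·PA = 1.24·PA + 120·OAT − 1800.
So 1.24·PA = 4480 − 120 × 11 + 1800 = 4960.
PA = 4960 / 1.24 = 4000 ft.

4000 ft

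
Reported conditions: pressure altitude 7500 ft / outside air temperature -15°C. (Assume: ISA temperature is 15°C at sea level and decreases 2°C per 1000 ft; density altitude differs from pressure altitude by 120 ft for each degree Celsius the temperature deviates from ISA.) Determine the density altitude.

ISA temperature at 7500 ft = 15 − 2 × (7500/1000) = 0°C.
ISA deviation = -15 − 0 = -15°C.
Density altitude = 7500 + 120 × (-15) = 7500 + (-1800) = 5700 ft.

5700 ft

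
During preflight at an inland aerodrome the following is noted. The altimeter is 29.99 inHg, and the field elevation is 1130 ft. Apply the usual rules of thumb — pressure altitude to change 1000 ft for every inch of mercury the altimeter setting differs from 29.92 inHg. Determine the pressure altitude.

1060 ft

Pressure correction = (29.92 − 29.99) × 1000 = -70 ft.
Pressure altitude = 1130 + (-70) = 1060 ft.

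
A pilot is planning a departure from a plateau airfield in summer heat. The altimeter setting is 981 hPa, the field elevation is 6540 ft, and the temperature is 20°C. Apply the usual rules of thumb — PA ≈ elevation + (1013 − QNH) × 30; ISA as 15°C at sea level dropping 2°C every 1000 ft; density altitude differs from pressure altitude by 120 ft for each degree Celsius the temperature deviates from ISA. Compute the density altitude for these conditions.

Pressure altitude = 6540 + (1013 − 981) × 30 = 6540 + (+960) = 7500 ft.
ISA temperature at 7500 ft = 15 − 2 × (7500/1000) = 0°C.
ISA deviation = 20 − 0 = +20°C.
Density altitude = 7500 + 120 × (20) = 9900 ft.

9900 ft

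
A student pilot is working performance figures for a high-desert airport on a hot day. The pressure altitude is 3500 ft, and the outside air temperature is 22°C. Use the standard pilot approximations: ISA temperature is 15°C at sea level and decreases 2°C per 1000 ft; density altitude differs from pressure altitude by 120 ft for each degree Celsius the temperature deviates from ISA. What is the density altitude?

ISA temperature at 3500 ft = 15 − 2 × (3500/1000) = 8°C.
ISA deviation = 22 − 8 = +14°C.
Density altitude = 3500 + 120 × (14) = 3500 + (+1680) = 5180 ft.

5180 ft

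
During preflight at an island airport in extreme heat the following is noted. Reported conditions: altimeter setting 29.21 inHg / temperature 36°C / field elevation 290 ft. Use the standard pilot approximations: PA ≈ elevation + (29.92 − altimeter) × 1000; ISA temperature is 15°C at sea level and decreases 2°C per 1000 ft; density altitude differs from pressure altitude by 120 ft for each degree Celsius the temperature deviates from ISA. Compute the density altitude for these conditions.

3760 ft

Pressure altitude = 290 + (29.92 − 29.21) × 1000 = 290 + (+710) = 1000 ft.
ISA temperature at 1000 ft = 15 − 2 × (1000/1000) = 13°C.
ISA deviation = 36 − 13 = +23°C.
Density altitude = 1000 + 120 × (23) = 3760 ft.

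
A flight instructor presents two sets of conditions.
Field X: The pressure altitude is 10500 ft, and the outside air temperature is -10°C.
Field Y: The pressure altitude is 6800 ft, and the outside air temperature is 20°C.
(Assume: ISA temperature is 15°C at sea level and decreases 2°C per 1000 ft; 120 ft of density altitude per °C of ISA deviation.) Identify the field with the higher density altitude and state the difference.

Field X: ISA temp = -6°C, deviation -4°C, DA = 10500 + 120 × (-4) = 10020 ft.
Field Y: ISA temp = 1.4°C, deviation +18.6°C, DA = 6800 + 120 × 18.6 = 9032 ft.
Field X is higher by 10020 − 9032 = 988 ft.

Field X by 988 ft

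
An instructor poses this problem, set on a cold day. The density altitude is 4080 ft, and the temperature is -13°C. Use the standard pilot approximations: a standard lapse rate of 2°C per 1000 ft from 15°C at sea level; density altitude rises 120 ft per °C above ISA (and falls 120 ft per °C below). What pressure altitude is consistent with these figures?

DA = PA + 120 × (OAT − (15 − 2·PA/1000)) = PA + 120·OAT − 1800 + 0.24·PA = 1.24·PA + 120·OAT − 1800.
So 1.24·PA = 4080 − 120 × (-13) + 1800 = 7440.
PA = 7440 / 1.24 = 6000 ft.

6000 ft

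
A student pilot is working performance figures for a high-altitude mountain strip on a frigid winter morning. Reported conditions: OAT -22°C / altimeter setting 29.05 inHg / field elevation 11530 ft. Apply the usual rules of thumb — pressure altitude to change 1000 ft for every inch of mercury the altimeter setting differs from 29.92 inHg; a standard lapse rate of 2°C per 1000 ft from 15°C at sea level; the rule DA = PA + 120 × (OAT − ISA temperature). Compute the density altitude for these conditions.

Pressure altitude = 11530 + (29.92 − 29.05) × 1000 = 11530 + (+870) = 12400 ft.
ISA temperature at 12400 ft = 15 − 2 × (12400/1000) = -9.8°C.
ISA deviation = -22 − (-9.8) = -12.2°C.
Density altitude = 12400 + 120 × (-12.2) = 10936 ft.

10936 ft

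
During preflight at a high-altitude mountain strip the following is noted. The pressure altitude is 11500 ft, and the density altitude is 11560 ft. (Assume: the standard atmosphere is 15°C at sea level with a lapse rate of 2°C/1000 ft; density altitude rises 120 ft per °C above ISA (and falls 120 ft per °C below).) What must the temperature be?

-7.5°C

Density altitude − pressure altitude = 11560 − 11500 = +60 ft.
At 120 ft/°C that is an ISA deviation of 60/120 = +0.5°C.
ISA temperature at 11500 ft = 15 − 2 × (11500/1000) = -8°C.
OAT = ISA + deviation = -8 + (+0.5) = -7.5°C.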